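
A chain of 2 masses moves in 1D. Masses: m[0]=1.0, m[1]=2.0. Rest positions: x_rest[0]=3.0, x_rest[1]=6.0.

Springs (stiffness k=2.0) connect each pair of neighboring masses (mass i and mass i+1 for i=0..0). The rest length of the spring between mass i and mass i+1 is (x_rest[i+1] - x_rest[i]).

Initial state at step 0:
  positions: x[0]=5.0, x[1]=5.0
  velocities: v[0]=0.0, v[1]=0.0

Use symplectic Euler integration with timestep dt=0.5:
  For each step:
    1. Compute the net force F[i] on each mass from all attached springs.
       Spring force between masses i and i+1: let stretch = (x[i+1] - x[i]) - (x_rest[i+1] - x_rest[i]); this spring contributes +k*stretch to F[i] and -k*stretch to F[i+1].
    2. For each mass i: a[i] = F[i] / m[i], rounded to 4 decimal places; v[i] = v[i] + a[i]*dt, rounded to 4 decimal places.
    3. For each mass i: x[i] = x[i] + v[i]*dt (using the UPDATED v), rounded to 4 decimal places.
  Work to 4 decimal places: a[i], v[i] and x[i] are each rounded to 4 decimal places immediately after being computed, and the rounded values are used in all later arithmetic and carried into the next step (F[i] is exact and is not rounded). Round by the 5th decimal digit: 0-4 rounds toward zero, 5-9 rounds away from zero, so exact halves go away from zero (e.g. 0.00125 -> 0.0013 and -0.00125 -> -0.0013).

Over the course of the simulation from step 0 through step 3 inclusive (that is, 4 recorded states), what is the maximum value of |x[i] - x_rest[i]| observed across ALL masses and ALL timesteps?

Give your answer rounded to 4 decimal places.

Answer: 2.2187

Derivation:
Step 0: x=[5.0000 5.0000] v=[0.0000 0.0000]
Step 1: x=[3.5000 5.7500] v=[-3.0000 1.5000]
Step 2: x=[1.6250 6.6875] v=[-3.7500 1.8750]
Step 3: x=[0.7813 7.1094] v=[-1.6875 0.8438]
Max displacement = 2.2187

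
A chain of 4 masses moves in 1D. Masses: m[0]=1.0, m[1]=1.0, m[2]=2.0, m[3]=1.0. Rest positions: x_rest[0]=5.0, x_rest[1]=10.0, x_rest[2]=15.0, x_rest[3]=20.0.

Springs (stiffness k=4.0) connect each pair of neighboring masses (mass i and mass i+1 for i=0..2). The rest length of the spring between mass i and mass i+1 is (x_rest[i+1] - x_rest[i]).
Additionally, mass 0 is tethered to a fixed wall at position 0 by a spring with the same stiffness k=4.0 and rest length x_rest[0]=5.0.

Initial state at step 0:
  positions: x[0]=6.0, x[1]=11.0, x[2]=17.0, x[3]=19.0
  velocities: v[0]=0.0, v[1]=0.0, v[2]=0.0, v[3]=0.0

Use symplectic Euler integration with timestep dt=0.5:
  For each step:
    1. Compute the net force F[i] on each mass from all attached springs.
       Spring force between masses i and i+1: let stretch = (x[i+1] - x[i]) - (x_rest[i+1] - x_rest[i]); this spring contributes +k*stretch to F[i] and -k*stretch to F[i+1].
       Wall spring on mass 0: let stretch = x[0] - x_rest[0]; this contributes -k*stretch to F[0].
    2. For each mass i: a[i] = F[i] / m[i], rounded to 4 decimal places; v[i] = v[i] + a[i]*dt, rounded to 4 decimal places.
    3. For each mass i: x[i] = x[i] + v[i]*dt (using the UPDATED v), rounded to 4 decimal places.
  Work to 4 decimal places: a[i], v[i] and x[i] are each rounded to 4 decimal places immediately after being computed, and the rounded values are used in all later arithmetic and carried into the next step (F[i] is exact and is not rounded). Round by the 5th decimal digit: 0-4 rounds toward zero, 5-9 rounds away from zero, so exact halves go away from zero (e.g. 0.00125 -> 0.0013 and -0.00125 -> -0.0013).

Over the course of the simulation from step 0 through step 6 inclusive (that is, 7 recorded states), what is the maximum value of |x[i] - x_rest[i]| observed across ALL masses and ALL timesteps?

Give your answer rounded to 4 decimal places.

Answer: 3.0000

Derivation:
Step 0: x=[6.0000 11.0000 17.0000 19.0000] v=[0.0000 0.0000 0.0000 0.0000]
Step 1: x=[5.0000 12.0000 15.0000 22.0000] v=[-2.0000 2.0000 -4.0000 6.0000]
Step 2: x=[6.0000 9.0000 15.0000 23.0000] v=[2.0000 -6.0000 0.0000 2.0000]
Step 3: x=[4.0000 9.0000 16.0000 21.0000] v=[-4.0000 0.0000 2.0000 -4.0000]
Step 4: x=[3.0000 11.0000 16.0000 19.0000] v=[-2.0000 4.0000 0.0000 -4.0000]
Step 5: x=[7.0000 10.0000 15.0000 19.0000] v=[8.0000 -2.0000 -2.0000 0.0000]
Step 6: x=[7.0000 11.0000 13.5000 20.0000] v=[0.0000 2.0000 -3.0000 2.0000]
Max displacement = 3.0000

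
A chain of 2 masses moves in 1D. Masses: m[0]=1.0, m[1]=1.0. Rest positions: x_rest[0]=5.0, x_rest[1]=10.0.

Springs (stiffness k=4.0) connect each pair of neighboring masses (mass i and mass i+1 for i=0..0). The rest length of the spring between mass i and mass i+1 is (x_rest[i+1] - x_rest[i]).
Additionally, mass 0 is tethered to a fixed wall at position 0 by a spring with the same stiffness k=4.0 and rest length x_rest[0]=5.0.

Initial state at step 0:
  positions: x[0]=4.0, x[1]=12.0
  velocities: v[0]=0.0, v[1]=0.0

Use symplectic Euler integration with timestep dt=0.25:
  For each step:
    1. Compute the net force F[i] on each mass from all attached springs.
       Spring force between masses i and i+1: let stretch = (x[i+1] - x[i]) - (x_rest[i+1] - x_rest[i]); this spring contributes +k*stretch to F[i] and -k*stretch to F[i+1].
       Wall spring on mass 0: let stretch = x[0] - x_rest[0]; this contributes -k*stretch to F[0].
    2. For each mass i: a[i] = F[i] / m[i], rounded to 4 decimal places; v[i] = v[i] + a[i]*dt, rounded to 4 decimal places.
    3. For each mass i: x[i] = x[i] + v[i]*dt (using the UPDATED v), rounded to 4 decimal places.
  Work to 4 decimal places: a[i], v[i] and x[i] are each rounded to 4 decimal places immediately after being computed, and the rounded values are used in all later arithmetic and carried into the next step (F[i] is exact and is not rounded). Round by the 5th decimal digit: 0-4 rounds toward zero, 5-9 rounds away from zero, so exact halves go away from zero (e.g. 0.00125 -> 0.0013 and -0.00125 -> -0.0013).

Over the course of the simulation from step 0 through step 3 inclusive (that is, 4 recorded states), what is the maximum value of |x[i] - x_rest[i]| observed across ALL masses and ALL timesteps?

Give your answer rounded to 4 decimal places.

Answer: 2.0156

Derivation:
Step 0: x=[4.0000 12.0000] v=[0.0000 0.0000]
Step 1: x=[5.0000 11.2500] v=[4.0000 -3.0000]
Step 2: x=[6.3125 10.1875] v=[5.2500 -4.2500]
Step 3: x=[7.0156 9.4063] v=[2.8125 -3.1250]
Max displacement = 2.0156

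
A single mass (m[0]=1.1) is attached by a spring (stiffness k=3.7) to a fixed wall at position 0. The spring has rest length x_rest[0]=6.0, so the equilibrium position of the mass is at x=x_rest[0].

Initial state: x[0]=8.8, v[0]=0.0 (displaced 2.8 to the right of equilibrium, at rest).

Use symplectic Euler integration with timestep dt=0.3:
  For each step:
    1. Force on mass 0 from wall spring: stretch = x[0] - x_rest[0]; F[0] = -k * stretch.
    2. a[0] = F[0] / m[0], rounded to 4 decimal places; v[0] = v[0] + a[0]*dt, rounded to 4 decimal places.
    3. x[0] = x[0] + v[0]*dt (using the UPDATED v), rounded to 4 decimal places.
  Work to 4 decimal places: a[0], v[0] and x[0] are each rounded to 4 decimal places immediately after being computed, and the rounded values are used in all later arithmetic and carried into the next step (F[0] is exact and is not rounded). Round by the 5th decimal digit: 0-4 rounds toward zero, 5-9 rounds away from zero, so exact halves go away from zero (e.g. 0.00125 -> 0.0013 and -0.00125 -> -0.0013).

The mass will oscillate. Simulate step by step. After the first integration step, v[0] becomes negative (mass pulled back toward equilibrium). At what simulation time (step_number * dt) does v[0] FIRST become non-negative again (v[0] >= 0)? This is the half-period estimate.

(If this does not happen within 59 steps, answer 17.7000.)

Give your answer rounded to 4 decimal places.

Step 0: x=[8.8000] v=[0.0000]
Step 1: x=[7.9524] v=[-2.8255]
Step 2: x=[6.5137] v=[-4.7957]
Step 3: x=[4.9195] v=[-5.3141]
Step 4: x=[3.6524] v=[-4.2238]
Step 5: x=[3.0959] v=[-1.8549]
Step 6: x=[3.4186] v=[1.0756]
First v>=0 after going negative at step 6, time=1.8000

Answer: 1.8000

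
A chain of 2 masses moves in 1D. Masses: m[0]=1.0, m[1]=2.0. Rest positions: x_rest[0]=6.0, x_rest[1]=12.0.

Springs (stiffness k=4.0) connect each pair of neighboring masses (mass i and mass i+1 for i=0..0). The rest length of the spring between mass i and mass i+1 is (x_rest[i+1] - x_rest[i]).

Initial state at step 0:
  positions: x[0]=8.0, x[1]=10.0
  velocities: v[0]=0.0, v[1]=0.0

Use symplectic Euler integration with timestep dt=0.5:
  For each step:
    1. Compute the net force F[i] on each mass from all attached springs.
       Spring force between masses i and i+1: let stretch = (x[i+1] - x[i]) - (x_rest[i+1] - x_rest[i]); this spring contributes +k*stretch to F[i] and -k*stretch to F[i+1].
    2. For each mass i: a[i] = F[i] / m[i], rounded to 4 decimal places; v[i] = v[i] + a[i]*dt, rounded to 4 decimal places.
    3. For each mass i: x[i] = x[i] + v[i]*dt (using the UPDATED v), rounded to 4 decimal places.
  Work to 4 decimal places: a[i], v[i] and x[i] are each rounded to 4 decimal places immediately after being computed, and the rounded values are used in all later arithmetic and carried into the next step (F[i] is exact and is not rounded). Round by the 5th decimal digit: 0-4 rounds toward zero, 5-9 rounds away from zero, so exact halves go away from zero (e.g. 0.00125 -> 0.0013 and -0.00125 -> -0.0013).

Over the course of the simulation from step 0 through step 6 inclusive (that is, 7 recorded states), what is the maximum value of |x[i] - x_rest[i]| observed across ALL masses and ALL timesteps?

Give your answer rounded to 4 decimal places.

Answer: 4.0000

Derivation:
Step 0: x=[8.0000 10.0000] v=[0.0000 0.0000]
Step 1: x=[4.0000 12.0000] v=[-8.0000 4.0000]
Step 2: x=[2.0000 13.0000] v=[-4.0000 2.0000]
Step 3: x=[5.0000 11.5000] v=[6.0000 -3.0000]
Step 4: x=[8.5000 9.7500] v=[7.0000 -3.5000]
Step 5: x=[7.2500 10.3750] v=[-2.5000 1.2500]
Step 6: x=[3.1250 12.4375] v=[-8.2500 4.1250]
Max displacement = 4.0000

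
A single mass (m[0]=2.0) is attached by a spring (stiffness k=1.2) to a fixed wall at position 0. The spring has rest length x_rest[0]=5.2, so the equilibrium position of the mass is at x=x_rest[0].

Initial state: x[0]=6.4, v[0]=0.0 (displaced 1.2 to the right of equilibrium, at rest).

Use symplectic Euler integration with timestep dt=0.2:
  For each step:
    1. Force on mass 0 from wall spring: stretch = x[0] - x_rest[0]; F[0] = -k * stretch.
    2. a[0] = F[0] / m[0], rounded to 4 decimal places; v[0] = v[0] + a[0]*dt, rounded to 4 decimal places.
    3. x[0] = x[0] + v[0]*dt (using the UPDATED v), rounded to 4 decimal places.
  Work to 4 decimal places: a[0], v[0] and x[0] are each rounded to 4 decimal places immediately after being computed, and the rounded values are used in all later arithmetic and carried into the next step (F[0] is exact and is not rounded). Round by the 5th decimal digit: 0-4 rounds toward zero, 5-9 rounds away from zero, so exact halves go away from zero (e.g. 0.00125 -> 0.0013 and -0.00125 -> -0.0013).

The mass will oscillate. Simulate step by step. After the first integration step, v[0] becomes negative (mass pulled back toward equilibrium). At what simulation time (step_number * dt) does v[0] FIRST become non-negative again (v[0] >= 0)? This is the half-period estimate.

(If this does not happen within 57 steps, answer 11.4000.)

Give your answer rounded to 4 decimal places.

Step 0: x=[6.4000] v=[0.0000]
Step 1: x=[6.3712] v=[-0.1440]
Step 2: x=[6.3143] v=[-0.2845]
Step 3: x=[6.2307] v=[-0.4182]
Step 4: x=[6.1223] v=[-0.5419]
Step 5: x=[5.9918] v=[-0.6526]
Step 6: x=[5.8423] v=[-0.7476]
Step 7: x=[5.6774] v=[-0.8247]
Step 8: x=[5.5010] v=[-0.8820]
Step 9: x=[5.3174] v=[-0.9181]
Step 10: x=[5.1310] v=[-0.9322]
Step 11: x=[4.9462] v=[-0.9239]
Step 12: x=[4.7675] v=[-0.8934]
Step 13: x=[4.5992] v=[-0.8415]
Step 14: x=[4.4453] v=[-0.7694]
Step 15: x=[4.3095] v=[-0.6788]
Step 16: x=[4.1951] v=[-0.5719]
Step 17: x=[4.1048] v=[-0.4513]
Step 18: x=[4.0408] v=[-0.3199]
Step 19: x=[4.0046] v=[-0.1808]
Step 20: x=[3.9971] v=[-0.0374]
Step 21: x=[4.0185] v=[0.1069]
First v>=0 after going negative at step 21, time=4.2000

Answer: 4.2000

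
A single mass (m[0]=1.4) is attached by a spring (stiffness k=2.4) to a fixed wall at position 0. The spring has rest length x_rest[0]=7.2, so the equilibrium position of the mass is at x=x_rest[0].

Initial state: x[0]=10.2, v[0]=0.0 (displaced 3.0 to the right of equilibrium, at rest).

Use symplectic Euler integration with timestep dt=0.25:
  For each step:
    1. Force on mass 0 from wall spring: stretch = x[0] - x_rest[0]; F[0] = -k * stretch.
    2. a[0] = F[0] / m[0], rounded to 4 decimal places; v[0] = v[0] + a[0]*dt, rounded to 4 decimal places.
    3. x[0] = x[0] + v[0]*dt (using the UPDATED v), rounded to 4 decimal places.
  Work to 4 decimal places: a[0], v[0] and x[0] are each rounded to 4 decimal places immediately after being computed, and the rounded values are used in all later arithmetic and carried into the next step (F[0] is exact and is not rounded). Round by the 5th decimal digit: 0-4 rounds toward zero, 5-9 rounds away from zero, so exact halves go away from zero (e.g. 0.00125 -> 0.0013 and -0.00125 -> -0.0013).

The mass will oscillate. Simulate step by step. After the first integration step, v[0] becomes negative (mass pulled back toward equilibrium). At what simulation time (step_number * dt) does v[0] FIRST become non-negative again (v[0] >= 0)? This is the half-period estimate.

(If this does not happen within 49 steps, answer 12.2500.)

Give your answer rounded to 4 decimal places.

Step 0: x=[10.2000] v=[0.0000]
Step 1: x=[9.8786] v=[-1.2857]
Step 2: x=[9.2702] v=[-2.4337]
Step 3: x=[8.4400] v=[-3.3209]
Step 4: x=[7.4769] v=[-3.8523]
Step 5: x=[6.4842] v=[-3.9710]
Step 6: x=[5.5682] v=[-3.6642]
Step 7: x=[4.8270] v=[-2.9649]
Step 8: x=[4.3400] v=[-1.9479]
Step 9: x=[4.1595] v=[-0.7222]
Step 10: x=[4.3047] v=[0.5809]
First v>=0 after going negative at step 10, time=2.5000

Answer: 2.5000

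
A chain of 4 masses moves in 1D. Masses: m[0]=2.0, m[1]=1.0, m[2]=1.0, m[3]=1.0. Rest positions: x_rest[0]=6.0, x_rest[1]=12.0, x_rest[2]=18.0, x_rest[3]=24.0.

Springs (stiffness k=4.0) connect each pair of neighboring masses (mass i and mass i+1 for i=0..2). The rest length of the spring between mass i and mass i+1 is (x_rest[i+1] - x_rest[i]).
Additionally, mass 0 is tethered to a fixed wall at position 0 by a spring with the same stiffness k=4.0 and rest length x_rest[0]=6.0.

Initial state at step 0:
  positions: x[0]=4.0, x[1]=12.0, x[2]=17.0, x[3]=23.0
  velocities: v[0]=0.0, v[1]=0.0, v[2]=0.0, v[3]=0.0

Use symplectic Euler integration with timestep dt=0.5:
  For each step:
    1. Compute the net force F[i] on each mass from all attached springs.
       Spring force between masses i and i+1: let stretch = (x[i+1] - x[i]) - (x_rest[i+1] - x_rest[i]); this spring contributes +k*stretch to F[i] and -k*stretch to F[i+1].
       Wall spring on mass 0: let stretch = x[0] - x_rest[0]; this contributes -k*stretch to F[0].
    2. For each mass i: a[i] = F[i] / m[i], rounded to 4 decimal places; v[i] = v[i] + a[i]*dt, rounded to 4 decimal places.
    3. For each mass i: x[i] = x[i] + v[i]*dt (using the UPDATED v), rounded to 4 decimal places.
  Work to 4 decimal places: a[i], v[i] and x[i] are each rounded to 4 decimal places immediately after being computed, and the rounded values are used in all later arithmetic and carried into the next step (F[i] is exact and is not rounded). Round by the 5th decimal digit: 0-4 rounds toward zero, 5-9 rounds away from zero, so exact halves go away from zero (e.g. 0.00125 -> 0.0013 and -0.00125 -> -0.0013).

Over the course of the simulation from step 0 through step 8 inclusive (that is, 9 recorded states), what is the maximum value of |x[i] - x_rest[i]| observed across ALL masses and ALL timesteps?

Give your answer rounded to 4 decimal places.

Answer: 3.0000

Derivation:
Step 0: x=[4.0000 12.0000 17.0000 23.0000] v=[0.0000 0.0000 0.0000 0.0000]
Step 1: x=[6.0000 9.0000 18.0000 23.0000] v=[4.0000 -6.0000 2.0000 0.0000]
Step 2: x=[6.5000 12.0000 15.0000 24.0000] v=[1.0000 6.0000 -6.0000 2.0000]
Step 3: x=[6.5000 12.5000 18.0000 22.0000] v=[0.0000 1.0000 6.0000 -4.0000]
Step 4: x=[6.2500 12.5000 19.5000 22.0000] v=[-0.5000 0.0000 3.0000 0.0000]
Step 5: x=[6.0000 13.2500 16.5000 25.5000] v=[-0.5000 1.5000 -6.0000 7.0000]
Step 6: x=[6.3750 10.0000 19.2500 26.0000] v=[0.7500 -6.5000 5.5000 1.0000]
Step 7: x=[5.3750 12.3750 19.5000 25.7500] v=[-2.0000 4.7500 0.5000 -0.5000]
Step 8: x=[5.1875 14.8750 18.8750 25.2500] v=[-0.3750 5.0000 -1.2500 -1.0000]
Max displacement = 3.0000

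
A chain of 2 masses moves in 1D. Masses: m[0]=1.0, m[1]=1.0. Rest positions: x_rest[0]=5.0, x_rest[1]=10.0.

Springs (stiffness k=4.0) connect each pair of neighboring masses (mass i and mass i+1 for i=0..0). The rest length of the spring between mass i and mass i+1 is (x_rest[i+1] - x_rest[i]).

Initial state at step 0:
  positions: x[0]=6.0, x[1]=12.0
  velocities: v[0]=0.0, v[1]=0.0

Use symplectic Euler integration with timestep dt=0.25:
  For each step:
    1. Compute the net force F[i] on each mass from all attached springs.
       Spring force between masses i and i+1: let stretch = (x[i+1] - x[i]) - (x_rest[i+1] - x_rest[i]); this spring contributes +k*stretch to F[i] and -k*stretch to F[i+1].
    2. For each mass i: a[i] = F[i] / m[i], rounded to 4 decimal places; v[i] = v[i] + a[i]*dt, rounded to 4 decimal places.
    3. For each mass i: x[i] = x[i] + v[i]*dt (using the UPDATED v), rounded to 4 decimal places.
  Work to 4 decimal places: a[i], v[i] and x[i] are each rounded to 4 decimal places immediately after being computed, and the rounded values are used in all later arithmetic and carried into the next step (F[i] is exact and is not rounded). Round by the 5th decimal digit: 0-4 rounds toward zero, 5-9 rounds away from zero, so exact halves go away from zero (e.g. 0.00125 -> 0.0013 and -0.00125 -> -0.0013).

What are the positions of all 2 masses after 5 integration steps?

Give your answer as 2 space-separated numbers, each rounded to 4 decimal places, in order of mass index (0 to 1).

Step 0: x=[6.0000 12.0000] v=[0.0000 0.0000]
Step 1: x=[6.2500 11.7500] v=[1.0000 -1.0000]
Step 2: x=[6.6250 11.3750] v=[1.5000 -1.5000]
Step 3: x=[6.9375 11.0625] v=[1.2500 -1.2500]
Step 4: x=[7.0313 10.9688] v=[0.3750 -0.3750]
Step 5: x=[6.8594 11.1407] v=[-0.6875 0.6875]

Answer: 6.8594 11.1407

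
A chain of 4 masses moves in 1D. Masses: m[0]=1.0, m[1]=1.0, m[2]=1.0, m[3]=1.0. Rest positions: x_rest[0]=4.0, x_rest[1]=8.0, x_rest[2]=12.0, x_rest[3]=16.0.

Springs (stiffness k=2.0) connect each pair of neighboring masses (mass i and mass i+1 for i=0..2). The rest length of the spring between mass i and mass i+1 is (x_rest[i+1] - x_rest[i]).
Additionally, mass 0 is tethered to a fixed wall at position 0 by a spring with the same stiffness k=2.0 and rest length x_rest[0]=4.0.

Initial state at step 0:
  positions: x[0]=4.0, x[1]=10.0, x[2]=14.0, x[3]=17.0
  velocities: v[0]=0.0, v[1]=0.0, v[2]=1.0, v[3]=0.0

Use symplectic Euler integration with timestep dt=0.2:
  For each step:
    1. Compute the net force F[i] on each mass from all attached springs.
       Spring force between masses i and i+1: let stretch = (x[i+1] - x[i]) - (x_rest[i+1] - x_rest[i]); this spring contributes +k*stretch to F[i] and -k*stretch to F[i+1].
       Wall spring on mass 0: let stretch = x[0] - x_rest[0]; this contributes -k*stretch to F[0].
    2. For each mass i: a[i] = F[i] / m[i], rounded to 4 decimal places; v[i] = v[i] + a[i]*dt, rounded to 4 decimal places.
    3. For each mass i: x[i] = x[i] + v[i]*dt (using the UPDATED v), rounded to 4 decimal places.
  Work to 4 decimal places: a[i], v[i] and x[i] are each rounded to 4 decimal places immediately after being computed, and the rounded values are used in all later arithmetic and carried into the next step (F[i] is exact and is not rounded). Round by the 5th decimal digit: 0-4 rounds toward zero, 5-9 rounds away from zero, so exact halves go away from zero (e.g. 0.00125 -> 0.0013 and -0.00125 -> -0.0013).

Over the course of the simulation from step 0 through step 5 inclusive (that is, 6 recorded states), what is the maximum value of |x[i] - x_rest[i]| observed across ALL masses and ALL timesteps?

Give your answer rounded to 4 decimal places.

Step 0: x=[4.0000 10.0000 14.0000 17.0000] v=[0.0000 0.0000 1.0000 0.0000]
Step 1: x=[4.1600 9.8400 14.1200 17.0800] v=[0.8000 -0.8000 0.6000 0.4000]
Step 2: x=[4.4416 9.5680 14.1344 17.2432] v=[1.4080 -1.3600 0.0720 0.8160]
Step 3: x=[4.7780 9.2512 14.0322 17.4777] v=[1.6819 -1.5840 -0.5110 1.1725]
Step 4: x=[5.0900 8.9590 13.8232 17.7566] v=[1.5600 -1.4609 -1.0452 1.3943]
Step 5: x=[5.3043 8.7464 13.5397 18.0408] v=[1.0716 -1.0628 -1.4175 1.4209]
Max displacement = 2.1344

Answer: 2.1344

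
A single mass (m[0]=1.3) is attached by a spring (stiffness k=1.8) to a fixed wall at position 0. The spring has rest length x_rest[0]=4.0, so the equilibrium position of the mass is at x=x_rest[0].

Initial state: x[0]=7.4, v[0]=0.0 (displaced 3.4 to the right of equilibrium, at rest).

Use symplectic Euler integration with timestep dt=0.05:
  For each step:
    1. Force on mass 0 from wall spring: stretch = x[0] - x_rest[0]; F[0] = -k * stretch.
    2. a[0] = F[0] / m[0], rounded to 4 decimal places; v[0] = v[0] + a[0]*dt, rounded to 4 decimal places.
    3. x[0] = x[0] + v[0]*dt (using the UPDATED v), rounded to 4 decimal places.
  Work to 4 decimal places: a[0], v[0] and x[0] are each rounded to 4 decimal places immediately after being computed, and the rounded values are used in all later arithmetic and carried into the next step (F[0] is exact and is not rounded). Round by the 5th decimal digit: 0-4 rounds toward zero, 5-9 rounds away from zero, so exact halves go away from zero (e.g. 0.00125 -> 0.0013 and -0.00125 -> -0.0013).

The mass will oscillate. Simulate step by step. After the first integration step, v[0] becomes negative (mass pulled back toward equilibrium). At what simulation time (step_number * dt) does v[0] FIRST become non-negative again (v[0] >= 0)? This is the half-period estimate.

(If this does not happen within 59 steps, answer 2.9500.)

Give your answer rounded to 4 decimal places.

Answer: 2.7000

Derivation:
Step 0: x=[7.4000] v=[0.0000]
Step 1: x=[7.3882] v=[-0.2354]
Step 2: x=[7.3647] v=[-0.4700]
Step 3: x=[7.3296] v=[-0.7029]
Step 4: x=[7.2829] v=[-0.9334]
Step 5: x=[7.2249] v=[-1.1607]
Step 6: x=[7.1557] v=[-1.3840]
Step 7: x=[7.0756] v=[-1.6025]
Step 8: x=[6.9848] v=[-1.8154]
Step 9: x=[6.8837] v=[-2.0220]
Step 10: x=[6.7726] v=[-2.2216]
Step 11: x=[6.6519] v=[-2.4136]
Step 12: x=[6.5220] v=[-2.5972]
Step 13: x=[6.3834] v=[-2.7718]
Step 14: x=[6.2366] v=[-2.9368]
Step 15: x=[6.0820] v=[-3.0916]
Step 16: x=[5.9202] v=[-3.2357]
Step 17: x=[5.7518] v=[-3.3686]
Step 18: x=[5.5773] v=[-3.4899]
Step 19: x=[5.3973] v=[-3.5991]
Step 20: x=[5.2125] v=[-3.6958]
Step 21: x=[5.0235] v=[-3.7797]
Step 22: x=[4.8310] v=[-3.8506]
Step 23: x=[4.6356] v=[-3.9081]
Step 24: x=[4.4380] v=[-3.9521]
Step 25: x=[4.2389] v=[-3.9824]
Step 26: x=[4.0390] v=[-3.9989]
Step 27: x=[3.8389] v=[-4.0016]
Step 28: x=[3.6394] v=[-3.9904]
Step 29: x=[3.4411] v=[-3.9654]
Step 30: x=[3.2448] v=[-3.9267]
Step 31: x=[3.0511] v=[-3.8744]
Step 32: x=[2.8607] v=[-3.8087]
Step 33: x=[2.6742] v=[-3.7298]
Step 34: x=[2.4923] v=[-3.6380]
Step 35: x=[2.3156] v=[-3.5336]
Step 36: x=[2.1448] v=[-3.4170]
Step 37: x=[1.9804] v=[-3.2886]
Step 38: x=[1.8230] v=[-3.1488]
Step 39: x=[1.6731] v=[-2.9981]
Step 40: x=[1.5313] v=[-2.8370]
Step 41: x=[1.3980] v=[-2.6661]
Step 42: x=[1.2737] v=[-2.4860]
Step 43: x=[1.1588] v=[-2.2973]
Step 44: x=[1.0538] v=[-2.1006]
Step 45: x=[0.9590] v=[-1.8966]
Step 46: x=[0.8747] v=[-1.6861]
Step 47: x=[0.8012] v=[-1.4697]
Step 48: x=[0.7388] v=[-1.2482]
Step 49: x=[0.6877] v=[-1.0224]
Step 50: x=[0.6480] v=[-0.7931]
Step 51: x=[0.6200] v=[-0.5610]
Step 52: x=[0.6037] v=[-0.3270]
Step 53: x=[0.5991] v=[-0.0919]
Step 54: x=[0.6063] v=[0.1435]
First v>=0 after going negative at step 54, time=2.7000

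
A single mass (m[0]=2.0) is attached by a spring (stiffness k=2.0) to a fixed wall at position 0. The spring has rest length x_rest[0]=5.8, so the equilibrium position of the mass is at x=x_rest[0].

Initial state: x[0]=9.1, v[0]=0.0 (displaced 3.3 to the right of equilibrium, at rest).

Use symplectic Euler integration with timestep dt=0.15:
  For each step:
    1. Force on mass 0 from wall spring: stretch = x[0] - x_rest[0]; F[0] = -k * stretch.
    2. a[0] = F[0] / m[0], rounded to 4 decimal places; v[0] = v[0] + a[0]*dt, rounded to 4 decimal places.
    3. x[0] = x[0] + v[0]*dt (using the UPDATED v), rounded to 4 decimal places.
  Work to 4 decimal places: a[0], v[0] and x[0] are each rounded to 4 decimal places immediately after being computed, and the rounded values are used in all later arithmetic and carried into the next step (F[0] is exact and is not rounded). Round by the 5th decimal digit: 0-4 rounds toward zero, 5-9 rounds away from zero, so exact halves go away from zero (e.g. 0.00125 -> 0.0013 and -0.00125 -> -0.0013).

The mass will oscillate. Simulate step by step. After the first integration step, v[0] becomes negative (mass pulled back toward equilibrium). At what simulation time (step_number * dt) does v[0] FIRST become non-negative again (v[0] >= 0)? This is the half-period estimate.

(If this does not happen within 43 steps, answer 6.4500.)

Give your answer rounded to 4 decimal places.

Step 0: x=[9.1000] v=[0.0000]
Step 1: x=[9.0258] v=[-0.4950]
Step 2: x=[8.8790] v=[-0.9789]
Step 3: x=[8.6629] v=[-1.4408]
Step 4: x=[8.3824] v=[-1.8702]
Step 5: x=[8.0438] v=[-2.2576]
Step 6: x=[7.6547] v=[-2.5942]
Step 7: x=[7.2238] v=[-2.8724]
Step 8: x=[6.7609] v=[-3.0860]
Step 9: x=[6.2764] v=[-3.2301]
Step 10: x=[5.7812] v=[-3.3016]
Step 11: x=[5.2864] v=[-3.2988]
Step 12: x=[4.8031] v=[-3.2218]
Step 13: x=[4.3423] v=[-3.0723]
Step 14: x=[3.9143] v=[-2.8536]
Step 15: x=[3.5287] v=[-2.5707]
Step 16: x=[3.1942] v=[-2.2300]
Step 17: x=[2.9183] v=[-1.8391]
Step 18: x=[2.7073] v=[-1.4068]
Step 19: x=[2.5659] v=[-0.9429]
Step 20: x=[2.4972] v=[-0.4578]
Step 21: x=[2.5028] v=[0.0376]
First v>=0 after going negative at step 21, time=3.1500

Answer: 3.1500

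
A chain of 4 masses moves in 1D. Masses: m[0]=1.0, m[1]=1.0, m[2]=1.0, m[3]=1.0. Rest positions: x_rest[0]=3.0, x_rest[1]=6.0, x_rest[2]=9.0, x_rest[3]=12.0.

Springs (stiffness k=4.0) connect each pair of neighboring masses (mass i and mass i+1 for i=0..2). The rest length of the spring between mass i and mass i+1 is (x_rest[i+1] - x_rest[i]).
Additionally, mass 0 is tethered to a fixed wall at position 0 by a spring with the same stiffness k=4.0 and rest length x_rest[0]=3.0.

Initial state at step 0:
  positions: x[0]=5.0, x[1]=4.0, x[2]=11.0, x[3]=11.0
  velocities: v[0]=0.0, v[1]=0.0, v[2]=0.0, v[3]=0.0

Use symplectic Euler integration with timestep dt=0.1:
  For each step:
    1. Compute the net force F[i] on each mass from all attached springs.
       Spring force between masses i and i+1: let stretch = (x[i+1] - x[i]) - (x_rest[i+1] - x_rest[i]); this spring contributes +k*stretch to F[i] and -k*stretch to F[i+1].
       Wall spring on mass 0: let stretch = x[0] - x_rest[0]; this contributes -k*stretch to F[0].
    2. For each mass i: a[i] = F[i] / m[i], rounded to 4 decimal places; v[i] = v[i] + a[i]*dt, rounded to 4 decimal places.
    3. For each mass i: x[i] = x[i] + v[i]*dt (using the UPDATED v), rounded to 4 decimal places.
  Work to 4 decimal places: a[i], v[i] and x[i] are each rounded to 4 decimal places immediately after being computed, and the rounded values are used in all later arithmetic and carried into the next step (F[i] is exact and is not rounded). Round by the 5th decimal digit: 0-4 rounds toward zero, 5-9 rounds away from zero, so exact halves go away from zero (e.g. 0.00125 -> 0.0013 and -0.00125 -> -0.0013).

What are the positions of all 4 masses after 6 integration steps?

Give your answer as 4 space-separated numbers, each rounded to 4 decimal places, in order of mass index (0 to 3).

Step 0: x=[5.0000 4.0000 11.0000 11.0000] v=[0.0000 0.0000 0.0000 0.0000]
Step 1: x=[4.7600 4.3200 10.7200 11.1200] v=[-2.4000 3.2000 -2.8000 1.2000]
Step 2: x=[4.3120 4.9136 10.2000 11.3440] v=[-4.4800 5.9360 -5.2000 2.2400]
Step 3: x=[3.7156 5.6946 9.5143 11.6422] v=[-5.9642 7.8099 -6.8570 2.9824]
Step 4: x=[3.0497 6.5492 8.7609 11.9753] v=[-6.6588 8.5462 -7.5337 3.3312]
Step 5: x=[2.4018 7.3523 8.0476 12.2998] v=[-6.4789 8.0311 -7.1326 3.2454]
Step 6: x=[1.8559 7.9852 7.4766 12.5743] v=[-5.4594 6.3290 -5.7098 2.7445]

Answer: 1.8559 7.9852 7.4766 12.5743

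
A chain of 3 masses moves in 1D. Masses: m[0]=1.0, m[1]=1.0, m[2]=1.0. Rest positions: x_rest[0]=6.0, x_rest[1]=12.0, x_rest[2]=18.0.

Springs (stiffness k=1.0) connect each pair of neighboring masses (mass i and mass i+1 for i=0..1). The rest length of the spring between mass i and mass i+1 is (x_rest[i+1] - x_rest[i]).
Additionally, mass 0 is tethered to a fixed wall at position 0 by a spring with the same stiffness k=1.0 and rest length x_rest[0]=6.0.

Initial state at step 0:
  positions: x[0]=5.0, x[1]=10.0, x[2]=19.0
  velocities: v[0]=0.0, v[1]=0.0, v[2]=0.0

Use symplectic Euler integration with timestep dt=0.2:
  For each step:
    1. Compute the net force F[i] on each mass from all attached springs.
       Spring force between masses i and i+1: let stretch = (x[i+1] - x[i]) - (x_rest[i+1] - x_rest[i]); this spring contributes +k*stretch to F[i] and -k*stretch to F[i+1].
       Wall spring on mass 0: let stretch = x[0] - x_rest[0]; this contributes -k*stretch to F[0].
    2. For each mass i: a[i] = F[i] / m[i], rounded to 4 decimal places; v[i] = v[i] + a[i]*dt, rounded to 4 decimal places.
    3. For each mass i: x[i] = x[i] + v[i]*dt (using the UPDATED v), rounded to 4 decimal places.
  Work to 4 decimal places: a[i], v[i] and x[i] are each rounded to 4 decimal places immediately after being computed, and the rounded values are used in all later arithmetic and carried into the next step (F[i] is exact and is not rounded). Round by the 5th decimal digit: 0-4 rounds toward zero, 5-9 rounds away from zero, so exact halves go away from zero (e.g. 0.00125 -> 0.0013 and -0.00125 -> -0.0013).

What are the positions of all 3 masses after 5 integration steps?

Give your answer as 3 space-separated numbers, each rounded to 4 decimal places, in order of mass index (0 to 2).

Step 0: x=[5.0000 10.0000 19.0000] v=[0.0000 0.0000 0.0000]
Step 1: x=[5.0000 10.1600 18.8800] v=[0.0000 0.8000 -0.6000]
Step 2: x=[5.0064 10.4624 18.6512] v=[0.0320 1.5120 -1.1440]
Step 3: x=[5.0308 10.8741 18.3348] v=[0.1219 2.0586 -1.5818]
Step 4: x=[5.0877 11.3505 17.9600] v=[0.2844 2.3821 -1.8739]
Step 5: x=[5.1916 11.8408 17.5608] v=[0.5194 2.4514 -1.9958]

Answer: 5.1916 11.8408 17.5608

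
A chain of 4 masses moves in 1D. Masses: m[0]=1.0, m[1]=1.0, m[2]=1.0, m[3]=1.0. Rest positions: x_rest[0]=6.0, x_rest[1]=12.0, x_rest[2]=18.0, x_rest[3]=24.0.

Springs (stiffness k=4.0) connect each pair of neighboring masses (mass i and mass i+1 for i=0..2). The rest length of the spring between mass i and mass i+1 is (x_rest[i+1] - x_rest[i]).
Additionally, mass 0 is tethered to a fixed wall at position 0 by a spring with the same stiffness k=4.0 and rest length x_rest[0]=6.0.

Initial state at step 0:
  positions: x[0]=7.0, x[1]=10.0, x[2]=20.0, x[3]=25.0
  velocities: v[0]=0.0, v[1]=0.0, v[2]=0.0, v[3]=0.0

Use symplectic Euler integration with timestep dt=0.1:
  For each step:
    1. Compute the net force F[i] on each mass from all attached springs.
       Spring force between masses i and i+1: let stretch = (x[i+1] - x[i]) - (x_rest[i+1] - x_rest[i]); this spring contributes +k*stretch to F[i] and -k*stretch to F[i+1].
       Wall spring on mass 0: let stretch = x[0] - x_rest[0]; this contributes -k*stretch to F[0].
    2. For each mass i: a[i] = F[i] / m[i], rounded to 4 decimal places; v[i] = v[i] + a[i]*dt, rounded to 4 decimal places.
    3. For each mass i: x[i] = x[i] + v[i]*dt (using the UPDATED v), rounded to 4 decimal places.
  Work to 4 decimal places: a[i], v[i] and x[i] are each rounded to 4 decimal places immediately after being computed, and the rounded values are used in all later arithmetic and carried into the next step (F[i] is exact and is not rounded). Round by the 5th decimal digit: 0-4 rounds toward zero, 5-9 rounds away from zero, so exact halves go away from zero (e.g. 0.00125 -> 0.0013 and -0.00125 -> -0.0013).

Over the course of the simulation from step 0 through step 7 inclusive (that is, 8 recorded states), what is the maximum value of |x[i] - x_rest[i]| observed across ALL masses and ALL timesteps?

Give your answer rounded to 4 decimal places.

Answer: 2.1548

Derivation:
Step 0: x=[7.0000 10.0000 20.0000 25.0000] v=[0.0000 0.0000 0.0000 0.0000]
Step 1: x=[6.8400 10.2800 19.8000 25.0400] v=[-1.6000 2.8000 -2.0000 0.4000]
Step 2: x=[6.5440 10.8032 19.4288 25.1104] v=[-2.9600 5.2320 -3.7120 0.7040]
Step 3: x=[6.1566 11.5011 18.9398 25.1935] v=[-3.8739 6.9786 -4.8896 0.8314]
Step 4: x=[5.7367 12.2827 18.4034 25.2665] v=[-4.1987 7.8163 -5.3636 0.7299]
Step 5: x=[5.3492 13.0473 17.8967 25.3050] v=[-3.8750 7.6462 -5.0666 0.3847]
Step 6: x=[5.0557 13.6980 17.4924 25.2871] v=[-2.9354 6.5067 -4.0430 -0.1786]
Step 7: x=[4.9056 14.1548 17.2481 25.1975] v=[-1.5008 4.5675 -2.4429 -0.8965]
Max displacement = 2.1548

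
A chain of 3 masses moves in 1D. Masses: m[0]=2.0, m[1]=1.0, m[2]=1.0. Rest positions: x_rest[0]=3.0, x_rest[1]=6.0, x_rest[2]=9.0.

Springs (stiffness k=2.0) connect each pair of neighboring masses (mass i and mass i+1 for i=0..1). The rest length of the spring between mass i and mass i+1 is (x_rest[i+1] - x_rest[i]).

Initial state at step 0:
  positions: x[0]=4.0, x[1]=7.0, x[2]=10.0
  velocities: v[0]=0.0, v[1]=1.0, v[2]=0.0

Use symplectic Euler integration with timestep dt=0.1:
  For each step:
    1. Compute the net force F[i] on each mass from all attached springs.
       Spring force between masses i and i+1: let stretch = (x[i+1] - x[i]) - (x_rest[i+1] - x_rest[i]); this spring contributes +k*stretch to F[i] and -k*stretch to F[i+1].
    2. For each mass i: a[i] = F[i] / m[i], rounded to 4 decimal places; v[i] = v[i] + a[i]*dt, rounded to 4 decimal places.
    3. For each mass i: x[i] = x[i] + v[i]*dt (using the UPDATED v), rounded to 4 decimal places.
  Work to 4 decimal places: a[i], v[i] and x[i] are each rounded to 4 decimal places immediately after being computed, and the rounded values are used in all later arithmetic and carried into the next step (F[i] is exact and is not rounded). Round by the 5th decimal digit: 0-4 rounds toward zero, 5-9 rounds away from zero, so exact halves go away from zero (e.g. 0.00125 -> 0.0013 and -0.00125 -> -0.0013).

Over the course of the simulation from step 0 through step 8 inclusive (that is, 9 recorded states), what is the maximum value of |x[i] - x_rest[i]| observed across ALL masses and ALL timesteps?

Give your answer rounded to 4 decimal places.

Step 0: x=[4.0000 7.0000 10.0000] v=[0.0000 1.0000 0.0000]
Step 1: x=[4.0000 7.1000 10.0000] v=[0.0000 1.0000 0.0000]
Step 2: x=[4.0010 7.1960 10.0020] v=[0.0100 0.9600 0.0200]
Step 3: x=[4.0040 7.2842 10.0079] v=[0.0295 0.8822 0.0588]
Step 4: x=[4.0098 7.3613 10.0193] v=[0.0575 0.7709 0.1141]
Step 5: x=[4.0191 7.4245 10.0376] v=[0.0927 0.6322 0.1825]
Step 6: x=[4.0324 7.4719 10.0636] v=[0.1332 0.4737 0.2599]
Step 7: x=[4.0501 7.5023 10.0978] v=[0.1772 0.3041 0.3416]
Step 8: x=[4.0723 7.5156 10.1401] v=[0.2224 0.1328 0.4225]
Max displacement = 1.5156

Answer: 1.5156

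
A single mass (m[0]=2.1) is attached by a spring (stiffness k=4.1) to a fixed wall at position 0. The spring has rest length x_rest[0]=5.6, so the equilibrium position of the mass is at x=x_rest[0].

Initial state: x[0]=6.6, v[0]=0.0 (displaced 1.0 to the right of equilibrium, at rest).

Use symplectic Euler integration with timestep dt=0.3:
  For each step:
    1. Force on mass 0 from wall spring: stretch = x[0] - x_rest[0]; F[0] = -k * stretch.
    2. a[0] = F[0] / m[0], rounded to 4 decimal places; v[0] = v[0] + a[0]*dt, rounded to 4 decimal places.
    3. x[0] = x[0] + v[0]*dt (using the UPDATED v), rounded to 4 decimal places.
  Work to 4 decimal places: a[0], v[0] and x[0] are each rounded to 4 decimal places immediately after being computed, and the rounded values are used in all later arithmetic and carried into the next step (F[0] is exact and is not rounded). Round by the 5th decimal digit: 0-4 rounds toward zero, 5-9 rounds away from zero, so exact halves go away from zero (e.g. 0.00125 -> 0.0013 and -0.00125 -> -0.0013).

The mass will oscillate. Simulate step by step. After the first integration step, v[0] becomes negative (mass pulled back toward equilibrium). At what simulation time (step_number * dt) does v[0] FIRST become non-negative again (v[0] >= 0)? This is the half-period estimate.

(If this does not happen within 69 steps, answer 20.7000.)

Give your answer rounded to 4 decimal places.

Step 0: x=[6.6000] v=[0.0000]
Step 1: x=[6.4243] v=[-0.5857]
Step 2: x=[6.1038] v=[-1.0685]
Step 3: x=[5.6947] v=[-1.3636]
Step 4: x=[5.2690] v=[-1.4191]
Step 5: x=[4.9014] v=[-1.2252]
Step 6: x=[4.6566] v=[-0.8160]
Step 7: x=[4.5776] v=[-0.2634]
Step 8: x=[4.6782] v=[0.3354]
First v>=0 after going negative at step 8, time=2.4000

Answer: 2.4000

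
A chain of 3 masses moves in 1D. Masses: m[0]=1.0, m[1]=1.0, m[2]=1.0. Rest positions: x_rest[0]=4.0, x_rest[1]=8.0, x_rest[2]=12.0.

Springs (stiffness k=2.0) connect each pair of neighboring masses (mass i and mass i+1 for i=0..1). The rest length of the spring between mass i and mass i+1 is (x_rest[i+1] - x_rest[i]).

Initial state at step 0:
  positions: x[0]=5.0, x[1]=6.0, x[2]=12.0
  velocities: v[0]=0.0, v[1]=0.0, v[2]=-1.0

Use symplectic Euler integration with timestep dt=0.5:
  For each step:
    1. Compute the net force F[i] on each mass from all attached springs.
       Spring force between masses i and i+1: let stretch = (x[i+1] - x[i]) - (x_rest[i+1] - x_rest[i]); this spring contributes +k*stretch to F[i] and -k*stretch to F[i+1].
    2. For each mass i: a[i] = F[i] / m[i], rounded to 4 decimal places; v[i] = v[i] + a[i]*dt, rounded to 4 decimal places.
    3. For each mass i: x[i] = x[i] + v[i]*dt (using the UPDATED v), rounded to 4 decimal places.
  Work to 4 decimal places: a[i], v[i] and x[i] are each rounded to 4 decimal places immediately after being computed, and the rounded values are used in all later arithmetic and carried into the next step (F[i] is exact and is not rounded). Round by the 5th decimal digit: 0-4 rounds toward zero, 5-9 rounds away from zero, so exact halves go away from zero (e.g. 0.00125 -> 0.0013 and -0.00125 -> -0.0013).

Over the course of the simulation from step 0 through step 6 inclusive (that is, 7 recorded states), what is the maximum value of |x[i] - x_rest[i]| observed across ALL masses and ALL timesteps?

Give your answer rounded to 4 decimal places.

Answer: 3.1250

Derivation:
Step 0: x=[5.0000 6.0000 12.0000] v=[0.0000 0.0000 -1.0000]
Step 1: x=[3.5000 8.5000 10.5000] v=[-3.0000 5.0000 -3.0000]
Step 2: x=[2.5000 9.5000 10.0000] v=[-2.0000 2.0000 -1.0000]
Step 3: x=[3.0000 7.2500 11.2500] v=[1.0000 -4.5000 2.5000]
Step 4: x=[3.6250 4.8750 12.5000] v=[1.2500 -4.7500 2.5000]
Step 5: x=[2.8750 5.6875 11.9375] v=[-1.5000 1.6250 -1.1250]
Step 6: x=[1.5313 8.2188 10.2500] v=[-2.6875 5.0625 -3.3750]
Max displacement = 3.1250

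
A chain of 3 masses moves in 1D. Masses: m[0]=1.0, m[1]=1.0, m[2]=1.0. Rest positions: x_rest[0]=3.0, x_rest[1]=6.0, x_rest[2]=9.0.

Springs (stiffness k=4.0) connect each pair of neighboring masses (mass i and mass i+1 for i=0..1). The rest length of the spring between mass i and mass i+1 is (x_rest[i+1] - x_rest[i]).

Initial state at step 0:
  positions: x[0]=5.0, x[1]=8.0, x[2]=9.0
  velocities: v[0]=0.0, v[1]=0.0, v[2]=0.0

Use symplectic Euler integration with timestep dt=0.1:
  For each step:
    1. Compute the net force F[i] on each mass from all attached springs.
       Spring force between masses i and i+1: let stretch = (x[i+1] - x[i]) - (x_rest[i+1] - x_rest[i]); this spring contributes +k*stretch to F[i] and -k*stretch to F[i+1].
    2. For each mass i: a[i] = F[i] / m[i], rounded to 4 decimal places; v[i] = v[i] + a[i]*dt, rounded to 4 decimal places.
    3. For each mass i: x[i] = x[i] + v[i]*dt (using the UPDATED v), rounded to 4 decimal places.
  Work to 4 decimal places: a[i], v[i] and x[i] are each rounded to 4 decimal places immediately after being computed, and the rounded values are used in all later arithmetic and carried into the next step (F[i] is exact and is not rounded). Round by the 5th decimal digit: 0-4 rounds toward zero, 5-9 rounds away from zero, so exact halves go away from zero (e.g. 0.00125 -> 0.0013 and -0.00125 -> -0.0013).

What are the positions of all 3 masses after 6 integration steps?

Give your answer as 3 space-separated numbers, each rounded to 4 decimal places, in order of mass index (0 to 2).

Step 0: x=[5.0000 8.0000 9.0000] v=[0.0000 0.0000 0.0000]
Step 1: x=[5.0000 7.9200 9.0800] v=[0.0000 -0.8000 0.8000]
Step 2: x=[4.9968 7.7696 9.2336] v=[-0.0320 -1.5040 1.5360]
Step 3: x=[4.9845 7.5669 9.4486] v=[-0.1229 -2.0275 2.1504]
Step 4: x=[4.9555 7.3361 9.7084] v=[-0.2899 -2.3078 2.5977]
Step 5: x=[4.9017 7.1050 9.9933] v=[-0.5377 -2.3111 2.8488]
Step 6: x=[4.8161 6.9013 10.2827] v=[-0.8564 -2.0371 2.8935]

Answer: 4.8161 6.9013 10.2827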